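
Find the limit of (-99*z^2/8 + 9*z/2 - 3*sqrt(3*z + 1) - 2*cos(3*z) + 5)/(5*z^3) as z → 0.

Substitution gives 0/0; apply L'Hôpital's rule 3 times.
After differentiating numerator and denominator 3 times the quotient is (-54*sin(3*z) - 243/(8*(3*z + 1)^(5/2)))/(30); at z = 0 this is -81/80.

-81/80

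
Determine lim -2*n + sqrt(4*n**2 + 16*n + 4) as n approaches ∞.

An ∞ − ∞ form. Rationalising with the conjugate, the difference becomes (16n + 4) / (√(4*n^2 + 16*n + 4) + 2n).
For large n the denominator behaves like 2·2n, so the quotient tends to 16/4 = 4.

4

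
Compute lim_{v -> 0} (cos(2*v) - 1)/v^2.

Direct substitution gives 0/0.
Apply L'Hôpital: lim (-2*sin(2*v))/(2*v), still 0/0.
After 2 applications of L'Hôpital's rule the quotient is (-4*cos(2*v))/(2); substituting v = 0 gives -2.

-2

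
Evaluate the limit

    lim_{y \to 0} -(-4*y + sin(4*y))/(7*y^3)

Direct substitution gives 0/0.
Apply L'Hôpital: lim (4*cos(4*y) - 4)/(-21*y^2), still 0/0.
Apply L'Hôpital: lim (-16*sin(4*y))/(-42*y), still 0/0.
After 3 applications of L'Hôpital's rule the quotient is (-64*cos(4*y))/(-42); substituting y = 0 gives 32/21.

32/21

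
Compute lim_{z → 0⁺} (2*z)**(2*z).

1

Base → 0⁺ and exponent → 0⁺: a 0^0 form.
Take logs: 2z·ln(2z). This is 0·(−∞); rewriting as ln(2z)/(1/(2z)) and applying L'Hôpital gives 0.
Hence the limit is e^0 = 1.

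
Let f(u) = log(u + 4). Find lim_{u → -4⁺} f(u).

-∞

As u → -4⁺, u + 4 → 0⁺ and ln(u + 4) → −∞.
Multiplying by 1 gives -∞.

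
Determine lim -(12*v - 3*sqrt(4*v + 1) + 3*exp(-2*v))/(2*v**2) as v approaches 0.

-6

Substitution gives 0/0 (the numerator vanishes to order 2).
Expand each term to order v^2: the coefficient of v^2 in 3·e^(-2v) is 6 and in -3·√(1 + 4v) is 6.
Lower-order terms cancel with the polynomial part, so the numerator is (12)·v^2 + o(v^2), and the limit is (12)/(-2) = -6.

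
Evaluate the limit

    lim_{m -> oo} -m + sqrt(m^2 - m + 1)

-1/2

An ∞ − ∞ form. Rationalising with the conjugate, the difference becomes (-m + 1) / (√(m^2 - m + 1) + m).
For large m the denominator behaves like 2·m, so the quotient tends to -1/2 = -1/2.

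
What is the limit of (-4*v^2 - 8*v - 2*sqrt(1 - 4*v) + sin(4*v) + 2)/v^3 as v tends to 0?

Substitution gives 0/0; apply L'Hôpital's rule 3 times.
After differentiating numerator and denominator 3 times the quotient is (-64*cos(4*v) + 48/(1 - 4*v)^(5/2))/(6); at v = 0 this is -8/3.

-8/3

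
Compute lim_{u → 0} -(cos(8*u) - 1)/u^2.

Direct substitution gives 0/0.
Apply L'Hôpital: lim (-8*sin(8*u))/(-2*u), still 0/0.
After 2 applications of L'Hôpital's rule the quotient is (-64*cos(8*u))/(-2); substituting u = 0 gives 32.

32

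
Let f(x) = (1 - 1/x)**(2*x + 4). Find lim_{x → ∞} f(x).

The base → 1 and the exponent → ∞: a 1^∞ form.
Take logarithms: (2x + 4)·ln(1 - 1/x). Since ln(1+u) ~ u for small u, this behaves like (2x)·(-1/x) → -2.
So the limit is e^(-2).

e^(-2)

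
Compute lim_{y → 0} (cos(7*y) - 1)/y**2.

-49/2

Direct substitution gives 0/0.
Apply L'Hôpital: lim (-7*sin(7*y))/(2*y), still 0/0.
After 2 applications of L'Hôpital's rule the quotient is (-49*cos(7*y))/(2); substituting y = 0 gives -49/2.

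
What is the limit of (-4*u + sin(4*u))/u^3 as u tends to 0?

Direct substitution gives 0/0.
Apply L'Hôpital: lim (4*cos(4*u) - 4)/(3*u^2), still 0/0.
Apply L'Hôpital: lim (-16*sin(4*u))/(6*u), still 0/0.
After 3 applications of L'Hôpital's rule the quotient is (-64*cos(4*u))/(6); substituting u = 0 gives -32/3.

-32/3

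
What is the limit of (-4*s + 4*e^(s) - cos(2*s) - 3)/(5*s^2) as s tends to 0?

4/5

Substitution gives 0/0 (the numerator vanishes to order 2).
Expand each term to order s^2: the coefficient of s^2 in −cos(2s) is 2 and in 4·e^(s) is 2.
Lower-order terms cancel with the polynomial part, so the numerator is (4)·s^2 + o(s^2), and the limit is (4)/(5) = 4/5.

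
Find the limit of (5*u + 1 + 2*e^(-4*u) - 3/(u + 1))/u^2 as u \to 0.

13

Substitution gives 0/0; apply L'Hôpital's rule 2 times.
After differentiating numerator and denominator 2 times the quotient is (32*e^(-4*u) - 6/(u + 1)^3)/(2); at u = 0 this is 13.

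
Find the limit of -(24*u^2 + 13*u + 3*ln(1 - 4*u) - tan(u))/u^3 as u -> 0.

Substitution gives 0/0; apply L'Hôpital's rule 3 times.
After differentiating numerator and denominator 3 times the quotient is (4/cos(u)^2 - 6/cos(u)^4 + 384/(4*u - 1)^3)/(-6); at u = 0 this is 193/3.

193/3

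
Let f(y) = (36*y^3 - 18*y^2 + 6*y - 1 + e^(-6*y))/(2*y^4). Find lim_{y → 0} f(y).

27

Direct substitution gives 0/0.
Apply L'Hôpital: lim (108*y^2 - 36*y + 6 - 6*e^(-6*y))/(8*y^3), still 0/0.
Apply L'Hôpital: lim (216*y - 36 + 36*e^(-6*y))/(24*y^2), still 0/0.
Apply L'Hôpital: lim (216 - 216*e^(-6*y))/(48*y), still 0/0.
After 4 applications of L'Hôpital's rule the quotient is (1296*e^(-6*y))/(48); substituting y = 0 gives 27.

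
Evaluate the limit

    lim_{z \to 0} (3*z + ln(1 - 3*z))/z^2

-9/2

Direct substitution gives 0/0.
Apply L'Hôpital: lim (3 - 3/(1 - 3*z))/(2*z), still 0/0.
After 2 applications of L'Hôpital's rule the quotient is (-9/(1 - 3*z)^2)/(2); substituting z = 0 gives -9/2.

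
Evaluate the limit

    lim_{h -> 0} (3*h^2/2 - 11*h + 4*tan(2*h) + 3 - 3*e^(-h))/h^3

67/6

Substitution gives 0/0; apply L'Hôpital's rule 3 times.
After differentiating numerator and denominator 3 times the quotient is (((192*tan(2*h)^2 + 64)*e^(h)/cos(2*h)^2 + 3)*e^(-h))/(6); at h = 0 this is 67/6.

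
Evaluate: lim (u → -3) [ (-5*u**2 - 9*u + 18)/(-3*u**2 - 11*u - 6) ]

Direct substitution gives 0/0, so factor. Both numerator and denominator have (u + 3) as a factor.
After cancelling, the expression reduces to (6 - 5*u)/(-3*u - 2).
Substituting u = -3 gives 3.

3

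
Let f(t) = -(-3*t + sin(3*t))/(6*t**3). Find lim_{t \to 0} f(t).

Direct substitution gives 0/0.
Apply L'Hôpital: lim (3*cos(3*t) - 3)/(-18*t^2), still 0/0.
Apply L'Hôpital: lim (-9*sin(3*t))/(-36*t), still 0/0.
After 3 applications of L'Hôpital's rule the quotient is (-27*cos(3*t))/(-36); substituting t = 0 gives 3/4.

3/4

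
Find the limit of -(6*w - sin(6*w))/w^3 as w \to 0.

Direct substitution gives 0/0.
Apply L'Hôpital: lim (6 - 6*cos(6*w))/(-3*w^2), still 0/0.
Apply L'Hôpital: lim (36*sin(6*w))/(-6*w), still 0/0.
After 3 applications of L'Hôpital's rule the quotient is (216*cos(6*w))/(-6); substituting w = 0 gives -36.

-36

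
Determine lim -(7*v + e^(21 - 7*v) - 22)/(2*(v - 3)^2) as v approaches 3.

Direct substitution gives 0/0.
Apply L'Hôpital: lim (7 - 7*e^(21 - 7*v))/(12 - 4*v), still 0/0.
After 2 applications of L'Hôpital's rule the quotient is (49*e^(21 - 7*v))/(-4); substituting v = 3 gives -49/4.

-49/4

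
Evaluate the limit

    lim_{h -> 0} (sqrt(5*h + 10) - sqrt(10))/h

A 0/0 form; rationalise with √(10 + 5h) + √10. This collapses the numerator to 5h, leaving 5/(√(10 + 5h) + √10) → 5/(2√10) = √(10)/4.

√(10)/4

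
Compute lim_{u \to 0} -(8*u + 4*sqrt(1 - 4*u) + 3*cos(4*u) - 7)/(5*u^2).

32/5

Substitution gives 0/0 (the numerator vanishes to order 2).
Expand each term to order u^2: the coefficient of u^2 in 4·√(1 - 4u) is -8 and in 3·cos(4u) is -24.
Lower-order terms cancel with the polynomial part, so the numerator is (-32)·u^2 + o(u^2), and the limit is (-32)/(-5) = 32/5.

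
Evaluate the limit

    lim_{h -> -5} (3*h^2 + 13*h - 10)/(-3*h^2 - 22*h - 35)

At h = -5 both the top and bottom vanish — a removable singularity. Factoring out (h + 5) from each leaves (3*h - 2)/(-3*h - 7), which at h = -5 equals -17/8.

-17/8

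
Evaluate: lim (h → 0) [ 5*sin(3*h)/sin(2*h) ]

Substitution gives 0/0.
Divide numerator and denominator by h: sin(3h)/h → 3 and sin(2h)/h → 2, so the limit is 5·3/2 = 15/2.

15/2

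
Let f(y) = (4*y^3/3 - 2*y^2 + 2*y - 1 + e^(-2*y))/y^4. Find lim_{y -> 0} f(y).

2/3

Direct substitution gives 0/0.
Apply L'Hôpital: lim (4*y^2 - 4*y + 2 - 2*e^(-2*y))/(4*y^3), still 0/0.
Apply L'Hôpital: lim (8*y - 4 + 4*e^(-2*y))/(12*y^2), still 0/0.
Apply L'Hôpital: lim (8 - 8*e^(-2*y))/(24*y), still 0/0.
After 4 applications of L'Hôpital's rule the quotient is (16*e^(-2*y))/(24); substituting y = 0 gives 2/3.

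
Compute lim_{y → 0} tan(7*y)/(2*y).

7/2

Substitution gives 0/0.
Since tan(u)/u → 1 as u → 0, tan(7y)/(7y) → 1 and the limit is 7/2.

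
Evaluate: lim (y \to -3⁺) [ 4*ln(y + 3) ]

As y → -3⁺, y + 3 → 0⁺ and ln(y + 3) → −∞.
Multiplying by 4 gives -∞.

-∞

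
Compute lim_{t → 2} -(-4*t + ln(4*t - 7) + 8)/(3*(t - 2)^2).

Direct substitution gives 0/0.
Apply L'Hôpital: lim (-4 + 4/(4*t - 7))/(12 - 6*t), still 0/0.
After 2 applications of L'Hôpital's rule the quotient is (-16/(4*t - 7)^2)/(-6); substituting t = 2 gives 8/3.

8/3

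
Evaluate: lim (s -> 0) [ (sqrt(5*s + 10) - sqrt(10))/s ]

A 0/0 form; rationalise with √(10 + 5s) + √10. This collapses the numerator to 5s, leaving 5/(√(10 + 5s) + √10) → 5/(2√10) = √(10)/4.

√(10)/4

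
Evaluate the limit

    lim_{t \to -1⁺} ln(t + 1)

-∞

As t → -1⁺, t + 1 → 0⁺ and ln(t + 1) → −∞.
Multiplying by 1 gives -∞.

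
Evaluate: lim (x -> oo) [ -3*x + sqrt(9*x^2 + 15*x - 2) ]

5/2

This has the form ∞ − ∞. Multiply and divide by the conjugate √(9*x^2 + 15*x - 2) + 3x.
That gives (15x - 2) / (√(9*x^2 + 15*x - 2) + 3x).
Divide numerator and denominator by x: the limit is 15/(2·3) = 5/2.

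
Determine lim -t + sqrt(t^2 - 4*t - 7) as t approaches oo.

-2

This has the form ∞ − ∞. Multiply and divide by the conjugate √(t^2 - 4*t - 7) + t.
That gives (-4t - 7) / (√(t^2 - 4*t - 7) + t).
Divide numerator and denominator by t: the limit is -4/(2·1) = -2.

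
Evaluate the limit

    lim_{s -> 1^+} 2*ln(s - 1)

As s → 1⁺, s - 1 → 0⁺ and ln(s - 1) → −∞.
Multiplying by 2 gives -∞.

-∞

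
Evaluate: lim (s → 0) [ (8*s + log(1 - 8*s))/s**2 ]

Direct substitution gives 0/0.
Apply L'Hôpital: lim (8 - 8/(1 - 8*s))/(2*s), still 0/0.
After 2 applications of L'Hôpital's rule the quotient is (-64/(1 - 8*s)^2)/(2); substituting s = 0 gives -32.

-32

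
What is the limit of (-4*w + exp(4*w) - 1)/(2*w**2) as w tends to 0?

Direct substitution gives 0/0.
Apply L'Hôpital: lim (4*e^(4*w) - 4)/(4*w), still 0/0.
After 2 applications of L'Hôpital's rule the quotient is (16*e^(4*w))/(4); substituting w = 0 gives 4.

4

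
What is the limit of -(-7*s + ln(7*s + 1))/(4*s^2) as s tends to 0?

49/8

Direct substitution gives 0/0.
Apply L'Hôpital: lim (-7 + 7/(7*s + 1))/(-8*s), still 0/0.
After 2 applications of L'Hôpital's rule the quotient is (-49/(7*s + 1)^2)/(-8); substituting s = 0 gives 49/8.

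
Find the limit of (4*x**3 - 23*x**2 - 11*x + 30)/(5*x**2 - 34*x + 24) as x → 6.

Direct substitution gives 0/0, so factor. Both numerator and denominator have (x - 6) as a factor.
After cancelling, the expression reduces to (4*x^2 + x - 5)/(5*x - 4).
Substituting x = 6 gives 145/26.

145/26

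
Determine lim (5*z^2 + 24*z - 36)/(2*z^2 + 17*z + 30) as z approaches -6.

Since z = -6 makes numerator and denominator zero, (z + 6) divides both.
Cancelling it gives (5*z - 6)/(2*z + 5); now plug in z = -6 to get 36/7.

36/7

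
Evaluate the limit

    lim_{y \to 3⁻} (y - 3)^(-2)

∞

As y → 3⁻, (y - 3) → 0⁻, so (y - 3)^2 → 0⁺ and 1/(y - 3)^2 → ∞.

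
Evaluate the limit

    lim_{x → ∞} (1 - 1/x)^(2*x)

e^(-2)

The base → 1 and the exponent → ∞: a 1^∞ form.
Take logarithms: (2x)·ln(1 - 1/x). Since ln(1+u) ~ u for small u, this behaves like (2x)·(-1/x) → -2.
So the limit is e^(-2).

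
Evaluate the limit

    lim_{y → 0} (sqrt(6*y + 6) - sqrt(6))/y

A 0/0 form; rationalise with √(6 + 6y) + √6. This collapses the numerator to 6y, leaving 6/(√(6 + 6y) + √6) → 6/(2√6) = √(6)/2.

√(6)/2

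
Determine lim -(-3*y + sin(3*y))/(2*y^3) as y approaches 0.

Direct substitution gives 0/0.
Apply L'Hôpital: lim (3*cos(3*y) - 3)/(-6*y^2), still 0/0.
Apply L'Hôpital: lim (-9*sin(3*y))/(-12*y), still 0/0.
After 3 applications of L'Hôpital's rule the quotient is (-27*cos(3*y))/(-12); substituting y = 0 gives 9/4.

9/4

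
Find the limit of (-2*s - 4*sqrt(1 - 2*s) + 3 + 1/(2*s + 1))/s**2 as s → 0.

Substitution gives 0/0 (the numerator vanishes to order 2).
Expand each term to order s^2: the coefficient of s^2 in -4·√(1 - 2s) is 2 and in 1/(1 + 2s) is 4.
Lower-order terms cancel with the polynomial part, so the numerator is (6)·s^2 + o(s^2), and the limit is (6)/(1) = 6.

6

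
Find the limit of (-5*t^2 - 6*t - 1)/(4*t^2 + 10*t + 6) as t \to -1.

Direct substitution gives 0/0, so factor. Both numerator and denominator have (t + 1) as a factor.
After cancelling, the expression reduces to (-5*t - 1)/(4*t + 6).
Substituting t = -1 gives 2.

2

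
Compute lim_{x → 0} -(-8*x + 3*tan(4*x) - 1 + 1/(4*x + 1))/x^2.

-16

Substitution gives 0/0 (the numerator vanishes to order 2).
Expand each term to order x^2: the coefficient of x^2 in 3·tan(4x) is 0 and in 1/(1 + 4x) is 16.
Lower-order terms cancel with the polynomial part, so the numerator is (16)·x^2 + o(x^2), and the limit is (16)/(-1) = -16.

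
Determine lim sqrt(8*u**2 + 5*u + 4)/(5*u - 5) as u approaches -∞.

For large |u|, √(8*u^2 + 5*u + 4) ≈ √8·|u| and the denominator ≈ 5u.
Since u → −∞, |u| = −u, giving −√8/(5) = -2*√(2)/5.

-2*√(2)/5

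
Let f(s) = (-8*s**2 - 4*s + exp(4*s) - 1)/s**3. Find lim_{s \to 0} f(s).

Direct substitution gives 0/0.
Apply L'Hôpital: lim (-16*s + 4*e^(4*s) - 4)/(3*s^2), still 0/0.
Apply L'Hôpital: lim (16*e^(4*s) - 16)/(6*s), still 0/0.
After 3 applications of L'Hôpital's rule the quotient is (64*e^(4*s))/(6); substituting s = 0 gives 32/3.

32/3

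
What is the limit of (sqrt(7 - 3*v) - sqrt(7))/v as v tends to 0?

A 0/0 form; rationalise with √(7 - 3v) + √7. This collapses the numerator to -3v, leaving -3/(√(7 - 3v) + √7) → -3/(2√7) = -3*√(7)/14.

-3*√(7)/14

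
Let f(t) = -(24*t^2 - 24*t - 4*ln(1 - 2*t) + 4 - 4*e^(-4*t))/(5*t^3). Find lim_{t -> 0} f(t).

Substitution gives 0/0 (the numerator vanishes to order 3).
Expand each term to order t^3: the coefficient of t^3 in -4·ln(1 - 2t) is 32/3 and in -4·e^(-4t) is 128/3.
Lower-order terms cancel with the polynomial part, so the numerator is (160/3)·t^3 + o(t^3), and the limit is (160/3)/(-5) = -32/3.

-32/3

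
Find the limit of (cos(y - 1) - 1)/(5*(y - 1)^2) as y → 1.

-1/10

Direct substitution gives 0/0.
Apply L'Hôpital: lim (-sin(y - 1))/(10*y - 10), still 0/0.
After 2 applications of L'Hôpital's rule the quotient is (-cos(y - 1))/(10); substituting y = 1 gives -1/10.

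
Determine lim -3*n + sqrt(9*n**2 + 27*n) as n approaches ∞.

This has the form ∞ − ∞. Multiply and divide by the conjugate √(9*n^2 + 27*n) + 3n.
That gives (27n) / (√(9*n^2 + 27*n) + 3n).
Divide numerator and denominator by n: the limit is 27/(2·3) = 9/2.

9/2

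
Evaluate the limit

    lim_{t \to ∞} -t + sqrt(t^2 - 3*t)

An ∞ − ∞ form. Rationalising with the conjugate, the difference becomes (-3t) / (√(t^2 - 3*t) + t).
For large t the denominator behaves like 2·t, so the quotient tends to -3/2 = -3/2.

-3/2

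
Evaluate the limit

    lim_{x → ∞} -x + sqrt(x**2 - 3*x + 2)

This has the form ∞ − ∞. Multiply and divide by the conjugate √(x^2 - 3*x + 2) + x.
That gives (-3x + 2) / (√(x^2 - 3*x + 2) + x).
Divide numerator and denominator by x: the limit is -3/(2·1) = -3/2.

-3/2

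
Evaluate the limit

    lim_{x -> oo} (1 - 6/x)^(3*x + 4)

e^(-18)

Write it as [(1 - 6/x)^x]^(3) · (1 - 6/x)^(4). The bracketed term tends to e^(-6) and the second factor to 1, so the limit is e^(-18).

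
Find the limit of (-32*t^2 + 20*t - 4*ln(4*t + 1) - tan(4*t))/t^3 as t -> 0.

Substitution gives 0/0 (the numerator vanishes to order 3).
Expand each term to order t^3: the coefficient of t^3 in −tan(4t) is -64/3 and in -4·ln(1 + 4t) is -256/3.
Lower-order terms cancel with the polynomial part, so the numerator is (-320/3)·t^3 + o(t^3), and the limit is (-320/3)/(1) = -320/3.

-320/3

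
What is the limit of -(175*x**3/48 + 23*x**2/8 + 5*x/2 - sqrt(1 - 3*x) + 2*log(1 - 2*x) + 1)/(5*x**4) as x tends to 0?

619/640

Substitution gives 0/0; apply L'Hôpital's rule 4 times.
After differentiating numerator and denominator 4 times the quotient is (-192/(2*x - 1)^4 + 1215/(16*(1 - 3*x)^(7/2)))/(-120); at x = 0 this is 619/640.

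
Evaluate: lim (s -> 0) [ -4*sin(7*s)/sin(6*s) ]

-14/3

Substitution gives 0/0.
Divide numerator and denominator by s: sin(7s)/s → 7 and sin(6s)/s → 6, so the limit is -4·7/6 = -14/3.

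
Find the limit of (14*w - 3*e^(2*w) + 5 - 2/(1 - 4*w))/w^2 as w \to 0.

Substitution gives 0/0 (the numerator vanishes to order 2).
Expand each term to order w^2: the coefficient of w^2 in -2·1/(1 - 4w) is -32 and in -3·e^(2w) is -6.
Lower-order terms cancel with the polynomial part, so the numerator is (-38)·w^2 + o(w^2), and the limit is (-38)/(1) = -38.

-38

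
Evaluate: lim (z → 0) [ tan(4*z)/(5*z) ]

4/5

Substitution gives 0/0.
Since tan(u)/u → 1 as u → 0, tan(4z)/(4z) → 1 and the limit is 4/5.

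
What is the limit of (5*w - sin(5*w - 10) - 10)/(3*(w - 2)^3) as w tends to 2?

125/18

Direct substitution gives 0/0.
Apply L'Hôpital: lim (5 - 5*cos(5*w - 10))/(9*(w - 2)^2), still 0/0.
Apply L'Hôpital: lim (25*sin(5*w - 10))/(18*w - 36), still 0/0.
After 3 applications of L'Hôpital's rule the quotient is (125*cos(5*w - 10))/(18); substituting w = 2 gives 125/18.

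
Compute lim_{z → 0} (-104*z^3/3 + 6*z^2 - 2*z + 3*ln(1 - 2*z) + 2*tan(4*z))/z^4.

Substitution gives 0/0 (the numerator vanishes to order 4).
Expand each term to order z^4: the coefficient of z^4 in 3·ln(1 - 2z) is -12 and in 2·tan(4z) is 0.
Lower-order terms cancel with the polynomial part, so the numerator is (-12)·z^4 + o(z^4), and the limit is (-12)/(1) = -12.

-12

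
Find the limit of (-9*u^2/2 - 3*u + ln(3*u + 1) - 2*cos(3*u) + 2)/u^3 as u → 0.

Substitution gives 0/0; apply L'Hôpital's rule 3 times.
After differentiating numerator and denominator 3 times the quotient is (-54*sin(3*u) + 54/(3*u + 1)^3)/(6); at u = 0 this is 9.

9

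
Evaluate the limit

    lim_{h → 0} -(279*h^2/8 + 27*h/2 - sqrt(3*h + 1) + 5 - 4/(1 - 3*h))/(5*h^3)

Substitution gives 0/0; apply L'Hôpital's rule 3 times.
After differentiating numerator and denominator 3 times the quotient is (-81/(8*(3*h + 1)^(5/2)) - 648/(3*h - 1)^4)/(-30); at h = 0 this is 351/16.

351/16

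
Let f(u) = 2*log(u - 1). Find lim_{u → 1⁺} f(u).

As u → 1⁺, u - 1 → 0⁺ and ln(u - 1) → −∞.
Multiplying by 2 gives -∞.

-∞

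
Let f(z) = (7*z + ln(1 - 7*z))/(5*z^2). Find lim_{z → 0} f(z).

-49/10

Direct substitution gives 0/0.
Apply L'Hôpital: lim (7 - 7/(1 - 7*z))/(10*z), still 0/0.
After 2 applications of L'Hôpital's rule the quotient is (-49/(1 - 7*z)^2)/(10); substituting z = 0 gives -49/10.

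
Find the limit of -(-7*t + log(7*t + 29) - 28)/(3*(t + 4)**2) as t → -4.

49/6

Direct substitution gives 0/0.
Apply L'Hôpital: lim (-7 + 7/(7*t + 29))/(-6*t - 24), still 0/0.
After 2 applications of L'Hôpital's rule the quotient is (-49/(7*t + 29)^2)/(-6); substituting t = -4 gives 49/6.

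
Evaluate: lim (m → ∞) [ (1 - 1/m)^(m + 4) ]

Let L be the limit and take ln: ln L = lim (m + 4)·ln(1 - 1/m) = lim (m + 4)·(-1/m + O(1/m²)) = -1.
Hence L = e^(-1).

e^(-1)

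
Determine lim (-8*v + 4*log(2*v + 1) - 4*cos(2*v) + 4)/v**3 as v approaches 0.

Substitution gives 0/0; apply L'Hôpital's rule 3 times.
After differentiating numerator and denominator 3 times the quotient is (-32*sin(2*v) + 64/(2*v + 1)^3)/(6); at v = 0 this is 32/3.

32/3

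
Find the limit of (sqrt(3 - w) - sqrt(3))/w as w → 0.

-√(3)/6

Substitution gives 0/0. Multiply numerator and denominator by the conjugate √(3 - w) + √3.
The numerator becomes (3 - w) − 3 = -w, so the expression simplifies to -1/(√(3 - w) + √3).
Letting w → 0 gives -1/(2√3) = -√(3)/6.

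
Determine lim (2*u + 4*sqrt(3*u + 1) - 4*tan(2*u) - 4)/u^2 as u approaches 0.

-9/2

Substitution gives 0/0 (the numerator vanishes to order 2).
Expand each term to order u^2: the coefficient of u^2 in 4·√(1 + 3u) is -9/2 and in -4·tan(2u) is 0.
Lower-order terms cancel with the polynomial part, so the numerator is (-9/2)·u^2 + o(u^2), and the limit is (-9/2)/(1) = -9/2.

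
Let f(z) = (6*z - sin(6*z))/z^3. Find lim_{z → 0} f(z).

36

Direct substitution gives 0/0.
Apply L'Hôpital: lim (6 - 6*cos(6*z))/(3*z^2), still 0/0.
Apply L'Hôpital: lim (36*sin(6*z))/(6*z), still 0/0.
After 3 applications of L'Hôpital's rule the quotient is (216*cos(6*z))/(6); substituting z = 0 gives 36.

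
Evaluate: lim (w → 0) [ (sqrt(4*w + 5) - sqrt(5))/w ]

2*√(5)/5

A 0/0 form; rationalise with √(5 + 4w) + √5. This collapses the numerator to 4w, leaving 4/(√(5 + 4w) + √5) → 4/(2√5) = 2*√(5)/5.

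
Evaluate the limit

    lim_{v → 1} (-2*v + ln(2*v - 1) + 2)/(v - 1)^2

-2

Direct substitution gives 0/0.
Apply L'Hôpital: lim (-2 + 2/(2*v - 1))/(2*v - 2), still 0/0.
After 2 applications of L'Hôpital's rule the quotient is (-4/(2*v - 1)^2)/(2); substituting v = 1 gives -2.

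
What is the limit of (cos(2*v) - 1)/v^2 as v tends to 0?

-2

Direct substitution gives 0/0.
Apply L'Hôpital: lim (-2*sin(2*v))/(2*v), still 0/0.
After 2 applications of L'Hôpital's rule the quotient is (-4*cos(2*v))/(2); substituting v = 0 gives -2.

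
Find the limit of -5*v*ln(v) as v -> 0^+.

0

This is a 0·(−∞) form. Rewrite as -5·ln(v) / v^(−1) and apply L'Hôpital:
the derivative quotient is -5·(1/v) / (−1·v^(−2)) = (5/1)·v^1 → 0.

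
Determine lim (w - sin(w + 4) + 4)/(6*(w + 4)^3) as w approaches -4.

1/36

Direct substitution gives 0/0.
Apply L'Hôpital: lim (1 - cos(w + 4))/(18*(w + 4)^2), still 0/0.
Apply L'Hôpital: lim (sin(w + 4))/(36*w + 144), still 0/0.
After 3 applications of L'Hôpital's rule the quotient is (cos(w + 4))/(36); substituting w = -4 gives 1/36.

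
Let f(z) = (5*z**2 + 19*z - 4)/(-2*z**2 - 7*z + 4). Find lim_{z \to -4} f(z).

Since z = -4 makes numerator and denominator zero, (z + 4) divides both.
Cancelling it gives (5*z - 1)/(1 - 2*z); now plug in z = -4 to get -7/3.

-7/3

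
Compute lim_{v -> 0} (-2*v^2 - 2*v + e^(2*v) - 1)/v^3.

Direct substitution gives 0/0.
Apply L'Hôpital: lim (-4*v + 2*e^(2*v) - 2)/(3*v^2), still 0/0.
Apply L'Hôpital: lim (4*e^(2*v) - 4)/(6*v), still 0/0.
After 3 applications of L'Hôpital's rule the quotient is (8*e^(2*v))/(6); substituting v = 0 gives 4/3.

4/3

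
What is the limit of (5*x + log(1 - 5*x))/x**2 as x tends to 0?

-25/2

Direct substitution gives 0/0.
Apply L'Hôpital: lim (5 - 5/(1 - 5*x))/(2*x), still 0/0.
After 2 applications of L'Hôpital's rule the quotient is (-25/(1 - 5*x)^2)/(2); substituting x = 0 gives -25/2.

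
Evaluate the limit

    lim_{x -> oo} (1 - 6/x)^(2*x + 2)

Let L be the limit and take ln: ln L = lim (2x + 2)·ln(1 - 6/x) = lim (2x + 2)·(-6/x + O(1/x²)) = -12.
Hence L = e^(-12).

e^(-12)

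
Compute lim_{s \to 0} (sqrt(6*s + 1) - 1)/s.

Substitution gives 0/0. Multiply numerator and denominator by the conjugate √(1 + 6s) + √1.
The numerator becomes (1 + 6s) − 1 = 6s, so the expression simplifies to 6/(√(1 + 6s) + √1).
Letting s → 0 gives 6/(2√1) = 3.

3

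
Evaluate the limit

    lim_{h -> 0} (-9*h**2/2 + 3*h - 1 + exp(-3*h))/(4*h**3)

-9/8

Direct substitution gives 0/0.
Apply L'Hôpital: lim (-9*h + 3 - 3*e^(-3*h))/(12*h^2), still 0/0.
Apply L'Hôpital: lim (-9 + 9*e^(-3*h))/(24*h), still 0/0.
After 3 applications of L'Hôpital's rule the quotient is (-27*e^(-3*h))/(24); substituting h = 0 gives -9/8.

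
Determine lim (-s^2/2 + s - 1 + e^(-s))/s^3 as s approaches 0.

Direct substitution gives 0/0.
Apply L'Hôpital: lim (-s + 1 - e^(-s))/(3*s^2), still 0/0.
Apply L'Hôpital: lim (-1 + e^(-s))/(6*s), still 0/0.
After 3 applications of L'Hôpital's rule the quotient is (-e^(-s))/(6); substituting s = 0 gives -1/6.

-1/6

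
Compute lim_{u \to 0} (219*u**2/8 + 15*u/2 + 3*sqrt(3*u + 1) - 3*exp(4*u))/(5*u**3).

Substitution gives 0/0; apply L'Hôpital's rule 3 times.
After differentiating numerator and denominator 3 times the quotient is (-192*e^(4*u) + 243/(8*(3*u + 1)^(5/2)))/(30); at u = 0 this is -431/80.

-431/80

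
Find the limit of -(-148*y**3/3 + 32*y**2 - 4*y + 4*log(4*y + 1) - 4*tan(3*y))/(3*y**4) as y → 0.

Substitution gives 0/0; apply L'Hôpital's rule 4 times.
After differentiating numerator and denominator 4 times the quotient is (2592*tan(3*y)/cos(3*y)^2 - 7776*tan(3*y)/cos(3*y)^4 - 6144/(4*y + 1)^4)/(-72); at y = 0 this is 256/3.

256/3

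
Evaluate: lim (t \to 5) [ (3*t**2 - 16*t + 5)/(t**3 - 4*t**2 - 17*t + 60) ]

Since t = 5 makes numerator and denominator zero, (t - 5) divides both.
Cancelling it gives (3*t - 1)/(t^2 + t - 12); now plug in t = 5 to get 7/9.

7/9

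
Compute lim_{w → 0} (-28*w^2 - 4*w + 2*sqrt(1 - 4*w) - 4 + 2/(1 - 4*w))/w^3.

120

Substitution gives 0/0; apply L'Hôpital's rule 3 times.
After differentiating numerator and denominator 3 times the quotient is (768/(1 - 4*w)^4 - 48*(4*w - 1)^4/(1 - 4*w)^(13/2))/(6); at w = 0 this is 120.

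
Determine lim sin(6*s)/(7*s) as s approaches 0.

Substitution gives 0/0.
Write it as (6/7)·sin(6s)/(6s); since sin(u)/u → 1, the limit is 6/7.

6/7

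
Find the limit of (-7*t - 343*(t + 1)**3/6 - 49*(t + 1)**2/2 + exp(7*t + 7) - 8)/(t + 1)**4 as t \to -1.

Direct substitution gives 0/0.
Apply L'Hôpital: lim (-49*t - 343*(t + 1)^2/2 + 7*e^(7*t + 7) - 56)/(4*(t + 1)^3), still 0/0.
Apply L'Hôpital: lim (-343*t + 49*e^(7*t + 7) - 392)/(12*(t + 1)^2), still 0/0.
Apply L'Hôpital: lim (343*e^(7*t + 7) - 343)/(24*t + 24), still 0/0.
After 4 applications of L'Hôpital's rule the quotient is (2401*e^(7*t + 7))/(24); substituting t = -1 gives 2401/24.

2401/24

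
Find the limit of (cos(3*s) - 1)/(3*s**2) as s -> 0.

-3/2

Direct substitution gives 0/0.
Apply L'Hôpital: lim (-3*sin(3*s))/(6*s), still 0/0.
After 2 applications of L'Hôpital's rule the quotient is (-9*cos(3*s))/(6); substituting s = 0 gives -3/2.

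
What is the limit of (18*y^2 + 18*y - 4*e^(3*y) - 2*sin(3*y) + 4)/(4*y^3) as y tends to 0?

-9/4

Substitution gives 0/0; apply L'Hôpital's rule 3 times.
After differentiating numerator and denominator 3 times the quotient is (-108*e^(3*y) + 54*cos(3*y))/(24); at y = 0 this is -9/4.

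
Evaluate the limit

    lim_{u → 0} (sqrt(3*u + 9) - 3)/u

Substitution gives 0/0. Multiply numerator and denominator by the conjugate √(9 + 3u) + √9.
The numerator becomes (9 + 3u) − 9 = 3u, so the expression simplifies to 3/(√(9 + 3u) + √9).
Letting u → 0 gives 3/(2√9) = 1/2.

1/2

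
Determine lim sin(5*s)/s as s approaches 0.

Substitution gives 0/0.
Write it as (5)·sin(5s)/(5s); since sin(u)/u → 1, the limit is 5.

5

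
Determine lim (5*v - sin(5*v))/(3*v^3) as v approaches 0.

Direct substitution gives 0/0.
Apply L'Hôpital: lim (5 - 5*cos(5*v))/(9*v^2), still 0/0.
Apply L'Hôpital: lim (25*sin(5*v))/(18*v), still 0/0.
After 3 applications of L'Hôpital's rule the quotient is (125*cos(5*v))/(18); substituting v = 0 gives 125/18.

125/18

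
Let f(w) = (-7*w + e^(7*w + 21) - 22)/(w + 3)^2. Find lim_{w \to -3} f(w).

49/2

Direct substitution gives 0/0.
Apply L'Hôpital: lim (7*e^(7*w + 21) - 7)/(2*w + 6), still 0/0.
After 2 applications of L'Hôpital's rule the quotient is (49*e^(7*w + 21))/(2); substituting w = -3 gives 49/2.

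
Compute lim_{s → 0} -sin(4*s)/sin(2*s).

-2

Substitution gives 0/0.
Divide numerator and denominator by s: sin(4s)/s → 4 and sin(2s)/s → 2, so the limit is -1·4/2 = -2.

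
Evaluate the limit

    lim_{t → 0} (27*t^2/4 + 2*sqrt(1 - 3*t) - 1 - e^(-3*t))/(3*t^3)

Substitution gives 0/0; apply L'Hôpital's rule 3 times.
After differentiating numerator and denominator 3 times the quotient is (27*e^(-3*t) - 81/(4*(1 - 3*t)^(5/2)))/(18); at t = 0 this is 3/8.

3/8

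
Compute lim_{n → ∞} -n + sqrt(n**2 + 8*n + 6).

4

This has the form ∞ − ∞. Multiply and divide by the conjugate √(n^2 + 8*n + 6) + n.
That gives (8n + 6) / (√(n^2 + 8*n + 6) + n).
Divide numerator and denominator by n: the limit is 8/(2·1) = 4.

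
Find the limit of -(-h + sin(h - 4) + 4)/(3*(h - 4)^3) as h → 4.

1/18

Direct substitution gives 0/0.
Apply L'Hôpital: lim (cos(h - 4) - 1)/(-9*(h - 4)^2), still 0/0.
Apply L'Hôpital: lim (-sin(h - 4))/(72 - 18*h), still 0/0.
After 3 applications of L'Hôpital's rule the quotient is (-cos(h - 4))/(-18); substituting h = 4 gives 1/18.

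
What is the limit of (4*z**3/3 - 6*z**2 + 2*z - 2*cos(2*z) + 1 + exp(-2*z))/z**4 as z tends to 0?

-2/3

Substitution gives 0/0 (the numerator vanishes to order 4).
Expand each term to order z^4: the coefficient of z^4 in -2·cos(2z) is -4/3 and in e^(-2z) is 2/3.
Lower-order terms cancel with the polynomial part, so the numerator is (-2/3)·z^4 + o(z^4), and the limit is (-2/3)/(1) = -2/3.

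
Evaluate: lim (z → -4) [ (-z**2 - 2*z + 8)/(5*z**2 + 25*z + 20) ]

-2/5

Direct substitution gives 0/0, so factor. Both numerator and denominator have (z + 4) as a factor.
After cancelling, the expression reduces to (2 - z)/(5*z + 5).
Substituting z = -4 gives -2/5.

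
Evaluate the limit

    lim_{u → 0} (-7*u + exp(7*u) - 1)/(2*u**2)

49/4

Direct substitution gives 0/0.
Apply L'Hôpital: lim (7*e^(7*u) - 7)/(4*u), still 0/0.
After 2 applications of L'Hôpital's rule the quotient is (49*e^(7*u))/(4); substituting u = 0 gives 49/4.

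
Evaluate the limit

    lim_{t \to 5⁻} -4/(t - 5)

∞

As t → 5⁻, (t - 5) → 0⁻, so (t - 5)^1 → 0⁻ and -4/(t - 5)^1 → ∞.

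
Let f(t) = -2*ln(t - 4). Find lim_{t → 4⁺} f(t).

∞

As t → 4⁺, t - 4 → 0⁺ and ln(t - 4) → −∞.
Multiplying by -2 gives ∞.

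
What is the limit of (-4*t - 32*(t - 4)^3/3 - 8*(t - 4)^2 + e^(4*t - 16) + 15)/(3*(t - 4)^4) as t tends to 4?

32/9

Direct substitution gives 0/0.
Apply L'Hôpital: lim (-16*t - 32*(t - 4)^2 + 4*e^(4*t - 16) + 60)/(12*(t - 4)^3), still 0/0.
Apply L'Hôpital: lim (-64*t + 16*e^(4*t - 16) + 240)/(36*(t - 4)^2), still 0/0.
Apply L'Hôpital: lim (64*e^(4*t - 16) - 64)/(72*t - 288), still 0/0.
After 4 applications of L'Hôpital's rule the quotient is (256*e^(4*t - 16))/(72); substituting t = 4 gives 32/9.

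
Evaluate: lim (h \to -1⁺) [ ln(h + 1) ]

As h → -1⁺, h + 1 → 0⁺ and ln(h + 1) → −∞.
Multiplying by 1 gives -∞.

-∞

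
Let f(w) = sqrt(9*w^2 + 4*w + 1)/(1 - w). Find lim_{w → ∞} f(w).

-3

For large |w|, √(9*w^2 + 4*w + 1) ≈ √9·|w| and the denominator ≈ -w.
Since w → +∞, |w| = w, giving √9/(-1) = -3.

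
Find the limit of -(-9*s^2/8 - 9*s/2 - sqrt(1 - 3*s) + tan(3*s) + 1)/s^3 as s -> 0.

Substitution gives 0/0; apply L'Hôpital's rule 3 times.
After differentiating numerator and denominator 3 times the quotient is (162*tan(3*s)^2/cos(3*s)^2 + 54/cos(3*s)^2 + 81/(8*(1 - 3*s)^(5/2)))/(-6); at s = 0 this is -171/16.

-171/16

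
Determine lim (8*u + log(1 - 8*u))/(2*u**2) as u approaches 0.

Direct substitution gives 0/0.
Apply L'Hôpital: lim (8 - 8/(1 - 8*u))/(4*u), still 0/0.
After 2 applications of L'Hôpital's rule the quotient is (-64/(1 - 8*u)^2)/(4); substituting u = 0 gives -16.

-16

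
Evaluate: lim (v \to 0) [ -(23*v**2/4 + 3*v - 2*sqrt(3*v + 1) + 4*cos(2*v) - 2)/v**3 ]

27/8

Substitution gives 0/0 (the numerator vanishes to order 3).
Expand each term to order v^3: the coefficient of v^3 in 4·cos(2v) is 0 and in -2·√(1 + 3v) is -27/8.
Lower-order terms cancel with the polynomial part, so the numerator is (-27/8)·v^3 + o(v^3), and the limit is (-27/8)/(-1) = 27/8.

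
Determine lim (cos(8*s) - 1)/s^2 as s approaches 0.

-32

Direct substitution gives 0/0.
Apply L'Hôpital: lim (-8*sin(8*s))/(2*s), still 0/0.
After 2 applications of L'Hôpital's rule the quotient is (-64*cos(8*s))/(2); substituting s = 0 gives -32.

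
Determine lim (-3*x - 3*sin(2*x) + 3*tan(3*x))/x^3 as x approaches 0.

Substitution gives 0/0 (the numerator vanishes to order 3).
Expand each term to order x^3: the coefficient of x^3 in -3·sin(2x) is 4 and in 3·tan(3x) is 27.
Lower-order terms cancel with the polynomial part, so the numerator is (31)·x^3 + o(x^3), and the limit is (31)/(1) = 31.

31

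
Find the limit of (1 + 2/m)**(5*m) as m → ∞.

Write it as [(1 + 2/m)^m]^(5) · (1 + 2/m)^(0). The bracketed term tends to e^(2) and the second factor to 1, so the limit is e^(10).

e^(10)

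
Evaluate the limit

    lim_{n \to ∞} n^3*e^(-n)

Write as n^3/e^{1n}, an ∞/∞ form.
Exponential growth dominates any polynomial, so repeated L'Hôpital (or the standard result) gives 0.

0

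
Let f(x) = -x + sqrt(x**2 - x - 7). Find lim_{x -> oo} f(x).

-1/2

This has the form ∞ − ∞. Multiply and divide by the conjugate √(x^2 - x - 7) + x.
That gives (-x - 7) / (√(x^2 - x - 7) + x).
Divide numerator and denominator by x: the limit is -1/(2·1) = -1/2.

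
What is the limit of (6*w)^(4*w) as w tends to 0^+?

1

Base → 0⁺ and exponent → 0⁺: a 0^0 form.
Take logs: 4w·ln(6w). This is 0·(−∞); rewriting as ln(6w)/(1/(4w)) and applying L'Hôpital gives 0.
Hence the limit is e^0 = 1.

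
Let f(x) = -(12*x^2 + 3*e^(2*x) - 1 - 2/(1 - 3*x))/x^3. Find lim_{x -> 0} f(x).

Substitution gives 0/0; apply L'Hôpital's rule 3 times.
After differentiating numerator and denominator 3 times the quotient is (24*e^(2*x) - 324/(3*x - 1)^4)/(-6); at x = 0 this is 50.

50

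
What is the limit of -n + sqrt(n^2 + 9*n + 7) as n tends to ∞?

9/2

This has the form ∞ − ∞. Multiply and divide by the conjugate √(n^2 + 9*n + 7) + n.
That gives (9n + 7) / (√(n^2 + 9*n + 7) + n).
Divide numerator and denominator by n: the limit is 9/(2·1) = 9/2.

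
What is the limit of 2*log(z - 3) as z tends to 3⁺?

-∞

As z → 3⁺, z - 3 → 0⁺ and ln(z - 3) → −∞.
Multiplying by 2 gives -∞.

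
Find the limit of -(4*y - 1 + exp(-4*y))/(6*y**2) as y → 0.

Direct substitution gives 0/0.
Apply L'Hôpital: lim (4 - 4*e^(-4*y))/(-12*y), still 0/0.
After 2 applications of L'Hôpital's rule the quotient is (16*e^(-4*y))/(-12); substituting y = 0 gives -4/3.

-4/3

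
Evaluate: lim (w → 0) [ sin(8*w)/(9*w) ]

8/9

Substitution gives 0/0.
Write it as (8/9)·sin(8w)/(8w); since sin(u)/u → 1, the limit is 8/9.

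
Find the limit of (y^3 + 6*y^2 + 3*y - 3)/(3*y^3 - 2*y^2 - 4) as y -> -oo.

1/3

Numerator and denominator both have degree 3.
Dividing every term by y^3, all lower-order terms vanish and the limit is the ratio of leading coefficients, 1/(3) = 1/3.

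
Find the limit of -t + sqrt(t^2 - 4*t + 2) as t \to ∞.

An ∞ − ∞ form. Rationalising with the conjugate, the difference becomes (-4t + 2) / (√(t^2 - 4*t + 2) + t).
For large t the denominator behaves like 2·t, so the quotient tends to -4/2 = -2.

-2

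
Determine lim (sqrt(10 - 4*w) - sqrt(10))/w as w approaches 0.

-√(10)/5

A 0/0 form; rationalise with √(10 - 4w) + √10. This collapses the numerator to -4w, leaving -4/(√(10 - 4w) + √10) → -4/(2√10) = -√(10)/5.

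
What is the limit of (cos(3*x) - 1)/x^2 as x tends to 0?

Direct substitution gives 0/0.
Apply L'Hôpital: lim (-3*sin(3*x))/(2*x), still 0/0.
After 2 applications of L'Hôpital's rule the quotient is (-9*cos(3*x))/(2); substituting x = 0 gives -9/2.

-9/2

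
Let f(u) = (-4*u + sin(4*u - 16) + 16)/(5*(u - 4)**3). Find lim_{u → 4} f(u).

Direct substitution gives 0/0.
Apply L'Hôpital: lim (4*cos(4*u - 16) - 4)/(15*(u - 4)^2), still 0/0.
Apply L'Hôpital: lim (-16*sin(4*u - 16))/(30*u - 120), still 0/0.
After 3 applications of L'Hôpital's rule the quotient is (-64*cos(4*u - 16))/(30); substituting u = 4 gives -32/15.

-32/15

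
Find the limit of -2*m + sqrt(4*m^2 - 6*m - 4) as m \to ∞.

This has the form ∞ − ∞. Multiply and divide by the conjugate √(4*m^2 - 6*m - 4) + 2m.
That gives (-6m - 4) / (√(4*m^2 - 6*m - 4) + 2m).
Divide numerator and denominator by m: the limit is -6/(2·2) = -3/2.

-3/2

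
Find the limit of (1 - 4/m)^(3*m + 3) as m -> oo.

e^(-12)

The base → 1 and the exponent → ∞: a 1^∞ form.
Take logarithms: (3m + 3)·ln(1 - 4/m). Since ln(1+u) ~ u for small u, this behaves like (3m)·(-4/m) → -12.
So the limit is e^(-12).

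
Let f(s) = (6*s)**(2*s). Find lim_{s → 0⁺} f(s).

Base → 0⁺ and exponent → 0⁺: a 0^0 form.
Take logs: 2s·ln(6s). This is 0·(−∞); rewriting as ln(6s)/(1/(2s)) and applying L'Hôpital gives 0.
Hence the limit is e^0 = 1.

1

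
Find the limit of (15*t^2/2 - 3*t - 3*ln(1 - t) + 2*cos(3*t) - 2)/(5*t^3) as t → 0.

1/5

Substitution gives 0/0; apply L'Hôpital's rule 3 times.
After differentiating numerator and denominator 3 times the quotient is (54*sin(3*t) - 6/(t - 1)^3)/(30); at t = 0 this is 1/5.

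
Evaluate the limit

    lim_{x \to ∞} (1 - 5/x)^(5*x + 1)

e^(-25)

Write it as [(1 - 5/x)^x]^(5) · (1 - 5/x)^(1). The bracketed term tends to e^(-5) and the second factor to 1, so the limit is e^(-25).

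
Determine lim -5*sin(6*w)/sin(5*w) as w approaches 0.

Substitution gives 0/0.
Divide numerator and denominator by w: sin(6w)/w → 6 and sin(5w)/w → 5, so the limit is -5·6/5 = -6.

-6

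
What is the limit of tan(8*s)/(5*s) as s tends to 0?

Substitution gives 0/0.
Since tan(u)/u → 1 as u → 0, tan(8s)/(8s) → 1 and the limit is 8/5.

8/5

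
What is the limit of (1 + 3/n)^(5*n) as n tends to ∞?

The base → 1 and the exponent → ∞: a 1^∞ form.
Take logarithms: (5n)·ln(1 + 3/n). Since ln(1+u) ~ u for small u, this behaves like (5n)·(3/n) → 15.
So the limit is e^(15).

e^(15)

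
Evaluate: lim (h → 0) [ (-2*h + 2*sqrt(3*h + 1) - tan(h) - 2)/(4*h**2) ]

-9/16

Substitution gives 0/0; apply L'Hôpital's rule 2 times.
After differentiating numerator and denominator 2 times the quotient is (-2*tan(h)/cos(h)^2 - 9/(2*(3*h + 1)^(3/2)))/(8); at h = 0 this is -9/16.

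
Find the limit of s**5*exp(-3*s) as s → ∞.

Write as s^5/e^{3s}, an ∞/∞ form.
Exponential growth dominates any polynomial, so repeated L'Hôpital (or the standard result) gives 0.

0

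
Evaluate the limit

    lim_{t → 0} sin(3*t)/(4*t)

3/4

Substitution gives 0/0.
Write it as (3/4)·sin(3t)/(3t); since sin(u)/u → 1, the limit is 3/4.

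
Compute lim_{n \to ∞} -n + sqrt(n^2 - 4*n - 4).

An ∞ − ∞ form. Rationalising with the conjugate, the difference becomes (-4n - 4) / (√(n^2 - 4*n - 4) + n).
For large n the denominator behaves like 2·n, so the quotient tends to -4/2 = -2.

-2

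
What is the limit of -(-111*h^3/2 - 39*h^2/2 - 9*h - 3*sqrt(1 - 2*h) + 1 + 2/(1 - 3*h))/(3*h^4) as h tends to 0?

Substitution gives 0/0; apply L'Hôpital's rule 4 times.
After differentiating numerator and denominator 4 times the quotient is (-3888/(3*h - 1)^5 + 45/(1 - 2*h)^(7/2))/(-72); at h = 0 this is -437/8.

-437/8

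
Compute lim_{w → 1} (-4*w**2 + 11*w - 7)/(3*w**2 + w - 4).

Direct substitution gives 0/0, so factor. Both numerator and denominator have (w - 1) as a factor.
After cancelling, the expression reduces to (7 - 4*w)/(3*w + 4).
Substituting w = 1 gives 3/7.

3/7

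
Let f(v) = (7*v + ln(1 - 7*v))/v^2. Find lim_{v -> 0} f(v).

-49/2

Direct substitution gives 0/0.
Apply L'Hôpital: lim (7 - 7/(1 - 7*v))/(2*v), still 0/0.
After 2 applications of L'Hôpital's rule the quotient is (-49/(1 - 7*v)^2)/(2); substituting v = 0 gives -49/2.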